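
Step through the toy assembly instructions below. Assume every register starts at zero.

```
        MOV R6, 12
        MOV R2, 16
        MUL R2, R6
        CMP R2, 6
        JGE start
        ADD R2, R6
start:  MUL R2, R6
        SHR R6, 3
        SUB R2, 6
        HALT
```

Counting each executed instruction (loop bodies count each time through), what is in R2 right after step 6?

MOV R6, 12 → R6=12
MOV R2, 16 → R2=16
MUL R2, R6 → R2=16*12=192
CMP R2, 6  (cmp 192,6)
JGE start: taken
MUL R2, R6 → R2=192*12=2304
After step 6: R2 = 2304.

2304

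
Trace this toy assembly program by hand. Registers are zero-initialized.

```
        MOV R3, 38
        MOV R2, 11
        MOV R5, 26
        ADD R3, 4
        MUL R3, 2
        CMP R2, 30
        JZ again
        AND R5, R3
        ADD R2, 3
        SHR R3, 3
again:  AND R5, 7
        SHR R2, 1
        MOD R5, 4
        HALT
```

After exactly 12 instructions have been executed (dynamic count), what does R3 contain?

10

R3=38
R2=11
R5=26
R3=38+4=42
R3=42*2=84
CMP R2, 30  (cmp 11,30)
JZ again: not taken
R5=26&84=16
R2=11+3=14
R3=84>>3=10
R5=16&7=0
R2=14>>1=7
After step 12: R3 = 10.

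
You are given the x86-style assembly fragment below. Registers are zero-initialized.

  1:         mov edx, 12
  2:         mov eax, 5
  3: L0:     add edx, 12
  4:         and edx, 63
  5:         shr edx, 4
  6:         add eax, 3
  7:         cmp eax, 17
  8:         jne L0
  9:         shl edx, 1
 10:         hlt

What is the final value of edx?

mov edx, 12 → edx=12
mov eax, 5 → eax=5
add edx, 12 → edx=12+12=24
and edx, 63 → edx=24&63=24
shr edx, 4 → edx=24>>4=1
add eax, 3 → eax=5+3=8
cmp eax, 17  (cmp 8,17)
jne L0: taken
add edx, 12 → edx=1+12=13
and edx, 63 → edx=13&63=13
shr edx, 4 → edx=13>>4=0
add eax, 3 → eax=8+3=11
cmp eax, 17  (cmp 11,17)
jne L0: taken
add edx, 12 → edx=0+12=12
and edx, 63 → edx=12&63=12
shr edx, 4 → edx=12>>4=0
add eax, 3 → eax=11+3=14
cmp eax, 17  (cmp 14,17)
jne L0: taken
add edx, 12 → edx=0+12=12
and edx, 63 → edx=12&63=12
shr edx, 4 → edx=12>>4=0
add eax, 3 → eax=14+3=17
cmp eax, 17  (cmp 17,17)
jne L0: not taken
shl edx, 1 → edx=0<<1=0
halt.

0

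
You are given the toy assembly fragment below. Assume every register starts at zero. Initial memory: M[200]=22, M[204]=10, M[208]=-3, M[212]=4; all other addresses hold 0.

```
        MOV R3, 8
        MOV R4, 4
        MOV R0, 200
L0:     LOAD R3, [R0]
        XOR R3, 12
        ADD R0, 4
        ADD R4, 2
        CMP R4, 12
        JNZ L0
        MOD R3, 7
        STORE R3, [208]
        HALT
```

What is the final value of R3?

MOV R3, 8 → R3=8
MOV R4, 4 → R4=4
MOV R0, 200 → R0=200
LOAD R3, [R0] → R3=M[200]=22
XOR R3, 12 → R3=22^12=26
ADD R0, 4 → R0=200+4=204
ADD R4, 2 → R4=4+2=6
CMP R4, 12  (cmp 6,12)
JNZ L0: taken
LOAD R3, [R0] → R3=M[204]=10
XOR R3, 12 → R3=10^12=6
ADD R0, 4 → R0=204+4=208
ADD R4, 2 → R4=6+2=8
CMP R4, 12  (cmp 8,12)
JNZ L0: taken
LOAD R3, [R0] → R3=M[208]=-3
XOR R3, 12 → R3=(-3)^12=-15
ADD R0, 4 → R0=208+4=212
ADD R4, 2 → R4=8+2=10
CMP R4, 12  (cmp 10,12)
JNZ L0: taken
LOAD R3, [R0] → R3=M[212]=4
XOR R3, 12 → R3=4^12=8
ADD R0, 4 → R0=212+4=216
ADD R4, 2 → R4=10+2=12
CMP R4, 12  (cmp 12,12)
JNZ L0: not taken
MOD R3, 7 → R3=8%7=1
STORE R3, [208] → M[208]=1
halt.

1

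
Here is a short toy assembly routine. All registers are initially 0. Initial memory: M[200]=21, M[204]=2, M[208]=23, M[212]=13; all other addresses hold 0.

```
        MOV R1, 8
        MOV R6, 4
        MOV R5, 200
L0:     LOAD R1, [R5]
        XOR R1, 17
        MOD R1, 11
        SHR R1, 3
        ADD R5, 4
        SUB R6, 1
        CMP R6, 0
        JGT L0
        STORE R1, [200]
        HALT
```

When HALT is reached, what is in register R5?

216

R1=8
R6=4
R5=200
R1=M[200]=21
R1=21^17=4
R1=4%11=4
R1=4>>3=0
R5=200+4=204
R6=4-1=3
CMP R6, 0  (cmp 3,0)
JGT L0: taken
R1=M[204]=2
R1=2^17=19
R1=19%11=8
R1=8>>3=1
R5=204+4=208
R6=3-1=2
CMP R6, 0  (cmp 2,0)
JGT L0: taken
R1=M[208]=23
R1=23^17=6
R1=6%11=6
R1=6>>3=0
R5=208+4=212
R6=2-1=1
CMP R6, 0  (cmp 1,0)
JGT L0: taken
R1=M[212]=13
R1=13^17=28
R1=28%11=6
R1=6>>3=0
R5=212+4=216
R6=1-1=0
CMP R6, 0  (cmp 0,0)
JGT L0: not taken
STORE R1, [200] → M[200]=0
halt.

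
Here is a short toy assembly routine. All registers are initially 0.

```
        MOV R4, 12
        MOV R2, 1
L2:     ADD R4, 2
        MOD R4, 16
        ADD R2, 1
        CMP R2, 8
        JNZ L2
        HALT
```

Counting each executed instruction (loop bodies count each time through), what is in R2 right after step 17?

4

MOV R4, 12 → R4=12
MOV R2, 1 → R2=1
ADD R4, 2 → R4=12+2=14
MOD R4, 16 → R4=14%16=14
ADD R2, 1 → R2=1+1=2
CMP R2, 8  (cmp 2,8)
JNZ L2: taken
ADD R4, 2 → R4=14+2=16
MOD R4, 16 → R4=16%16=0
ADD R2, 1 → R2=2+1=3
CMP R2, 8  (cmp 3,8)
JNZ L2: taken
ADD R4, 2 → R4=0+2=2
MOD R4, 16 → R4=2%16=2
ADD R2, 1 → R2=3+1=4
CMP R2, 8  (cmp 4,8)
JNZ L2: taken
After step 17: R2 = 4.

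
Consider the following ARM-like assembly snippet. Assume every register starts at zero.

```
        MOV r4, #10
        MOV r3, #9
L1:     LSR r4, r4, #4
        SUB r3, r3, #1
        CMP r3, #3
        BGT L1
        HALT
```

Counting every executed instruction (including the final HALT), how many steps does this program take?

after MOV r4, #10: r4=10
after MOV r3, #9: r3=9
after LSR r4, r4, #4: r4=10>>4=0
after SUB r3, r3, #1: r3=9-1=8
CMP r3, #3  (cmp 8,3)
BGT L1: taken
after LSR r4, r4, #4: r4=0>>4=0
after SUB r3, r3, #1: r3=8-1=7
CMP r3, #3  (cmp 7,3)
BGT L1: taken
after LSR r4, r4, #4: r4=0>>4=0
after SUB r3, r3, #1: r3=7-1=6
CMP r3, #3  (cmp 6,3)
BGT L1: taken
after LSR r4, r4, #4: r4=0>>4=0
after SUB r3, r3, #1: r3=6-1=5
CMP r3, #3  (cmp 5,3)
BGT L1: taken
after LSR r4, r4, #4: r4=0>>4=0
after SUB r3, r3, #1: r3=5-1=4
CMP r3, #3  (cmp 4,3)
BGT L1: taken
after LSR r4, r4, #4: r4=0>>4=0
after SUB r3, r3, #1: r3=4-1=3
CMP r3, #3  (cmp 3,3)
BGT L1: not taken
halt.
Total executed instructions: 27.

27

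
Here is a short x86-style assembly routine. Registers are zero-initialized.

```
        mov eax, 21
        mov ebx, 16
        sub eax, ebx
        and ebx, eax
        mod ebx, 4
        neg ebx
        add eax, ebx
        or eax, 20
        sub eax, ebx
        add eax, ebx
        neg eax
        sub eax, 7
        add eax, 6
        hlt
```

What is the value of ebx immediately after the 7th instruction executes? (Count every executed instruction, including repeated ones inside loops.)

0

eax=21
ebx=16
eax=21-16=5
ebx=16&5=0
ebx=0%4=0
ebx=-(0)=0
eax=5+0=5
After step 7: ebx = 0.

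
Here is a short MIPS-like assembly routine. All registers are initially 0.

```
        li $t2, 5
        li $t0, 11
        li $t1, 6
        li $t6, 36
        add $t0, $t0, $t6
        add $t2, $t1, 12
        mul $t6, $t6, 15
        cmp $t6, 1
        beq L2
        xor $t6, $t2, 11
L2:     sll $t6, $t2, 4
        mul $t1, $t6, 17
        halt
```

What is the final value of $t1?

4896

$t2=5
$t0=11
$t1=6
$t6=36
$t0=11+36=47
$t2=6+12=18
$t6=36*15=540
cmp $t6, 1  (cmp 540,1)
beq L2: not taken
$t6=18^11=25
$t6=18<<4=288
$t1=288*17=4896
halt.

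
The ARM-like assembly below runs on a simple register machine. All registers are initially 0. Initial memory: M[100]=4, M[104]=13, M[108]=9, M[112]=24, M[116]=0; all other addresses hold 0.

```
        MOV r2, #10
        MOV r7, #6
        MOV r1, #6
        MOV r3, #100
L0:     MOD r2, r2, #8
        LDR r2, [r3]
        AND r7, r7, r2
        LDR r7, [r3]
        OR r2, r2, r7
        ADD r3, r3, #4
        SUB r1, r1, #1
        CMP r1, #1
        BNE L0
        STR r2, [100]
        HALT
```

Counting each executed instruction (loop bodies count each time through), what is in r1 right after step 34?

3

after MOV r2, #10: r2=10
after MOV r7, #6: r7=6
after MOV r1, #6: r1=6
after MOV r3, #100: r3=100
after MOD r2, r2, #8: r2=10%8=2
after LDR r2, [r3]: r2=M[100]=4
after AND r7, r7, r2: r7=6&4=4
after LDR r7, [r3]: r7=M[100]=4
after OR r2, r2, r7: r2=4|4=4
after ADD r3, r3, #4: r3=100+4=104
after SUB r1, r1, #1: r1=6-1=5
CMP r1, #1  (cmp 5,1)
BNE L0: taken
after MOD r2, r2, #8: r2=4%8=4
after LDR r2, [r3]: r2=M[104]=13
after AND r7, r7, r2: r7=4&13=4
after LDR r7, [r3]: r7=M[104]=13
after OR r2, r2, r7: r2=13|13=13
after ADD r3, r3, #4: r3=104+4=108
after SUB r1, r1, #1: r1=5-1=4
CMP r1, #1  (cmp 4,1)
BNE L0: taken
after MOD r2, r2, #8: r2=13%8=5
after LDR r2, [r3]: r2=M[108]=9
after AND r7, r7, r2: r7=13&9=9
after LDR r7, [r3]: r7=M[108]=9
after OR r2, r2, r7: r2=9|9=9
after ADD r3, r3, #4: r3=108+4=112
after SUB r1, r1, #1: r1=4-1=3
CMP r1, #1  (cmp 3,1)
BNE L0: taken
after MOD r2, r2, #8: r2=9%8=1
after LDR r2, [r3]: r2=M[112]=24
after AND r7, r7, r2: r7=9&24=8
After step 34: r1 = 3.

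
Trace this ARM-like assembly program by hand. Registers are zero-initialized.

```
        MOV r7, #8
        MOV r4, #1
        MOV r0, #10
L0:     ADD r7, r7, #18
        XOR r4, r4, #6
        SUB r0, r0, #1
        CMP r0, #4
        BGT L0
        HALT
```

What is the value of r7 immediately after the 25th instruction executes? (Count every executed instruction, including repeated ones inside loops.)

after MOV r7, #8: r7=8
after MOV r4, #1: r4=1
after MOV r0, #10: r0=10
after ADD r7, r7, #18: r7=8+18=26
after XOR r4, r4, #6: r4=1^6=7
after SUB r0, r0, #1: r0=10-1=9
CMP r0, #4  (cmp 9,4)
BGT L0: taken
after ADD r7, r7, #18: r7=26+18=44
after XOR r4, r4, #6: r4=7^6=1
after SUB r0, r0, #1: r0=9-1=8
CMP r0, #4  (cmp 8,4)
BGT L0: taken
after ADD r7, r7, #18: r7=44+18=62
after XOR r4, r4, #6: r4=1^6=7
after SUB r0, r0, #1: r0=8-1=7
CMP r0, #4  (cmp 7,4)
BGT L0: taken
after ADD r7, r7, #18: r7=62+18=80
after XOR r4, r4, #6: r4=7^6=1
after SUB r0, r0, #1: r0=7-1=6
CMP r0, #4  (cmp 6,4)
BGT L0: taken
after ADD r7, r7, #18: r7=80+18=98
after XOR r4, r4, #6: r4=1^6=7
After step 25: r7 = 98.

98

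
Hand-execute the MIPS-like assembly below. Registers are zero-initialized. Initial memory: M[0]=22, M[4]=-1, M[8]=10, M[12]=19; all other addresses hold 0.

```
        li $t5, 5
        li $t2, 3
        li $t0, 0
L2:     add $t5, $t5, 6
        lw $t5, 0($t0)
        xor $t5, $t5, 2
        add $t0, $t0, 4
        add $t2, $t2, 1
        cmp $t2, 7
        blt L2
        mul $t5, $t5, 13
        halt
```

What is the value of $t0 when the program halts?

16

li $t5, 5 → $t5=5
li $t2, 3 → $t2=3
li $t0, 0 → $t0=0
add $t5, $t5, 6 → $t5=5+6=11
lw $t5, 0($t0) → $t5=M[0]=22
xor $t5, $t5, 2 → $t5=22^2=20
add $t0, $t0, 4 → $t0=0+4=4
add $t2, $t2, 1 → $t2=3+1=4
cmp $t2, 7  (cmp 4,7)
blt L2: taken
add $t5, $t5, 6 → $t5=20+6=26
lw $t5, 0($t0) → $t5=M[4]=-1
xor $t5, $t5, 2 → $t5=(-1)^2=-3
add $t0, $t0, 4 → $t0=4+4=8
add $t2, $t2, 1 → $t2=4+1=5
cmp $t2, 7  (cmp 5,7)
blt L2: taken
add $t5, $t5, 6 → $t5=(-3)+6=3
lw $t5, 0($t0) → $t5=M[8]=10
xor $t5, $t5, 2 → $t5=10^2=8
add $t0, $t0, 4 → $t0=8+4=12
add $t2, $t2, 1 → $t2=5+1=6
cmp $t2, 7  (cmp 6,7)
blt L2: taken
add $t5, $t5, 6 → $t5=8+6=14
lw $t5, 0($t0) → $t5=M[12]=19
xor $t5, $t5, 2 → $t5=19^2=17
add $t0, $t0, 4 → $t0=12+4=16
add $t2, $t2, 1 → $t2=6+1=7
cmp $t2, 7  (cmp 7,7)
blt L2: not taken
mul $t5, $t5, 13 → $t5=17*13=221
halt.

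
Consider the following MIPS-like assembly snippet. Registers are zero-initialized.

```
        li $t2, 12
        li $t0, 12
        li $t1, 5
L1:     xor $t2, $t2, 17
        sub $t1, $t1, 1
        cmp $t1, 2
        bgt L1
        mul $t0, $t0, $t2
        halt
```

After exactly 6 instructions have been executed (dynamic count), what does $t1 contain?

4

$t2=12
$t0=12
$t1=5
$t2=12^17=29
$t1=5-1=4
cmp $t1, 2  (cmp 4,2)
After step 6: $t1 = 4.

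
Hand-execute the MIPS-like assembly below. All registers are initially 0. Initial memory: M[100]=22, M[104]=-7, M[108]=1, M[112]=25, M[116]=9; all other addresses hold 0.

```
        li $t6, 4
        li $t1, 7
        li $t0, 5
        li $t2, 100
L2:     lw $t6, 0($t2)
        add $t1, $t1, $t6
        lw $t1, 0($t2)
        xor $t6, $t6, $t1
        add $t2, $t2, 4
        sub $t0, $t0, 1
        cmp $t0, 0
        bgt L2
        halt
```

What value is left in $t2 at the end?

120

$t6=4
$t1=7
$t0=5
$t2=100
$t6=M[100]=22
$t1=7+22=29
$t1=M[100]=22
$t6=22^22=0
$t2=100+4=104
$t0=5-1=4
cmp $t0, 0  (cmp 4,0)
bgt L2: taken
$t6=M[104]=-7
$t1=22+(-7)=15
$t1=M[104]=-7
$t6=(-7)^(-7)=0
$t2=104+4=108
$t0=4-1=3
cmp $t0, 0  (cmp 3,0)
bgt L2: taken
$t6=M[108]=1
$t1=(-7)+1=-6
$t1=M[108]=1
$t6=1^1=0
$t2=108+4=112
$t0=3-1=2
cmp $t0, 0  (cmp 2,0)
bgt L2: taken
$t6=M[112]=25
$t1=1+25=26
$t1=M[112]=25
$t6=25^25=0
$t2=112+4=116
$t0=2-1=1
cmp $t0, 0  (cmp 1,0)
bgt L2: taken
$t6=M[116]=9
$t1=25+9=34
$t1=M[116]=9
$t6=9^9=0
$t2=116+4=120
$t0=1-1=0
cmp $t0, 0  (cmp 0,0)
bgt L2: not taken
halt.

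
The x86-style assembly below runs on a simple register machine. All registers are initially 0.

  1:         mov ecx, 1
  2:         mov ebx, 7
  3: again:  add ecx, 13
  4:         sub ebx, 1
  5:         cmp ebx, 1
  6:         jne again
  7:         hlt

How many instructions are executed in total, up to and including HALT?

27

mov ecx, 1 → ecx=1
mov ebx, 7 → ebx=7
add ecx, 13 → ecx=1+13=14
sub ebx, 1 → ebx=7-1=6
cmp ebx, 1  (cmp 6,1)
jne again: taken
add ecx, 13 → ecx=14+13=27
sub ebx, 1 → ebx=6-1=5
cmp ebx, 1  (cmp 5,1)
jne again: taken
add ecx, 13 → ecx=27+13=40
sub ebx, 1 → ebx=5-1=4
cmp ebx, 1  (cmp 4,1)
jne again: taken
add ecx, 13 → ecx=40+13=53
sub ebx, 1 → ebx=4-1=3
cmp ebx, 1  (cmp 3,1)
jne again: taken
add ecx, 13 → ecx=53+13=66
sub ebx, 1 → ebx=3-1=2
cmp ebx, 1  (cmp 2,1)
jne again: taken
add ecx, 13 → ecx=66+13=79
sub ebx, 1 → ebx=2-1=1
cmp ebx, 1  (cmp 1,1)
jne again: not taken
halt.
Total executed instructions: 27.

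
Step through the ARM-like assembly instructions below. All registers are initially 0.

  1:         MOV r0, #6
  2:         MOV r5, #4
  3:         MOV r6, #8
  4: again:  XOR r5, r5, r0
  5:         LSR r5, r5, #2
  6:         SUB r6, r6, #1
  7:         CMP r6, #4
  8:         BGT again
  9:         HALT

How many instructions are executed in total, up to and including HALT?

24

MOV r0, #6 → r0=6
MOV r5, #4 → r5=4
MOV r6, #8 → r6=8
XOR r5, r5, r0 → r5=4^6=2
LSR r5, r5, #2 → r5=2>>2=0
SUB r6, r6, #1 → r6=8-1=7
CMP r6, #4  (cmp 7,4)
BGT again: taken
XOR r5, r5, r0 → r5=0^6=6
LSR r5, r5, #2 → r5=6>>2=1
SUB r6, r6, #1 → r6=7-1=6
CMP r6, #4  (cmp 6,4)
BGT again: taken
XOR r5, r5, r0 → r5=1^6=7
LSR r5, r5, #2 → r5=7>>2=1
SUB r6, r6, #1 → r6=6-1=5
CMP r6, #4  (cmp 5,4)
BGT again: taken
XOR r5, r5, r0 → r5=1^6=7
LSR r5, r5, #2 → r5=7>>2=1
SUB r6, r6, #1 → r6=5-1=4
CMP r6, #4  (cmp 4,4)
BGT again: not taken
halt.
Total executed instructions: 24.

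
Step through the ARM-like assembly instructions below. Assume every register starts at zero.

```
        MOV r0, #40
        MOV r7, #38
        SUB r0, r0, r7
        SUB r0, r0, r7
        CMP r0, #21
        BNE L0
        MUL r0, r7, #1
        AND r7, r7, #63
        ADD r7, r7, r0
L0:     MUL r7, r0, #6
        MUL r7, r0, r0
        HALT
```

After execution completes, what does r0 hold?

MOV r0, #40 → r0=40
MOV r7, #38 → r7=38
SUB r0, r0, r7 → r0=40-38=2
SUB r0, r0, r7 → r0=2-38=-36
CMP r0, #21  (cmp -36,21)
BNE L0: taken
MUL r7, r0, #6 → r7=(-36)*6=-216
MUL r7, r0, r0 → r7=(-36)*(-36)=1296
halt.

-36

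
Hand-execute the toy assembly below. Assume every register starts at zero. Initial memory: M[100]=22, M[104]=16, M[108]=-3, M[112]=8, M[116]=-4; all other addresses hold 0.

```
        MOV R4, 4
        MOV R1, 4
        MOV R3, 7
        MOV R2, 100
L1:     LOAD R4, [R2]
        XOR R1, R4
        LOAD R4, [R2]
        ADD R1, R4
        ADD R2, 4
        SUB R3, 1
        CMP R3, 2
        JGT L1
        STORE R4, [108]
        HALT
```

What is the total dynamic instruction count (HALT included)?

46

MOV R4, 4 → R4=4
MOV R1, 4 → R1=4
MOV R3, 7 → R3=7
MOV R2, 100 → R2=100
LOAD R4, [R2] → R4=M[100]=22
XOR R1, R4 → R1=4^22=18
LOAD R4, [R2] → R4=M[100]=22
ADD R1, R4 → R1=18+22=40
ADD R2, 4 → R2=100+4=104
SUB R3, 1 → R3=7-1=6
CMP R3, 2  (cmp 6,2)
JGT L1: taken
LOAD R4, [R2] → R4=M[104]=16
XOR R1, R4 → R1=40^16=56
LOAD R4, [R2] → R4=M[104]=16
ADD R1, R4 → R1=56+16=72
ADD R2, 4 → R2=104+4=108
SUB R3, 1 → R3=6-1=5
CMP R3, 2  (cmp 5,2)
JGT L1: taken
LOAD R4, [R2] → R4=M[108]=-3
XOR R1, R4 → R1=72^(-3)=-75
LOAD R4, [R2] → R4=M[108]=-3
ADD R1, R4 → R1=(-75)+(-3)=-78
ADD R2, 4 → R2=108+4=112
SUB R3, 1 → R3=5-1=4
CMP R3, 2  (cmp 4,2)
JGT L1: taken
LOAD R4, [R2] → R4=M[112]=8
XOR R1, R4 → R1=(-78)^8=-70
LOAD R4, [R2] → R4=M[112]=8
ADD R1, R4 → R1=(-70)+8=-62
ADD R2, 4 → R2=112+4=116
SUB R3, 1 → R3=4-1=3
CMP R3, 2  (cmp 3,2)
JGT L1: taken
LOAD R4, [R2] → R4=M[116]=-4
XOR R1, R4 → R1=(-62)^(-4)=62
LOAD R4, [R2] → R4=M[116]=-4
ADD R1, R4 → R1=62+(-4)=58
ADD R2, 4 → R2=116+4=120
SUB R3, 1 → R3=3-1=2
CMP R3, 2  (cmp 2,2)
JGT L1: not taken
STORE R4, [108] → M[108]=-4
halt.
Total executed instructions: 46.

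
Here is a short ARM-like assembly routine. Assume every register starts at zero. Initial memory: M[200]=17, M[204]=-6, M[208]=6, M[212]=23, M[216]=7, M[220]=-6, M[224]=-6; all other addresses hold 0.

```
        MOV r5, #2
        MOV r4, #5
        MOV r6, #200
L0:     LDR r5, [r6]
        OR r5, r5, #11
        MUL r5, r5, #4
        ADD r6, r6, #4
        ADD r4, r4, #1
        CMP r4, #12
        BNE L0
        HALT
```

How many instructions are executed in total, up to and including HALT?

after MOV r5, #2: r5=2
after MOV r4, #5: r4=5
after MOV r6, #200: r6=200
after LDR r5, [r6]: r5=M[200]=17
after OR r5, r5, #11: r5=17|11=27
after MUL r5, r5, #4: r5=27*4=108
after ADD r6, r6, #4: r6=200+4=204
after ADD r4, r4, #1: r4=5+1=6
CMP r4, #12  (cmp 6,12)
BNE L0: taken
after LDR r5, [r6]: r5=M[204]=-6
after OR r5, r5, #11: r5=(-6)|11=-5
after MUL r5, r5, #4: r5=(-5)*4=-20
after ADD r6, r6, #4: r6=204+4=208
after ADD r4, r4, #1: r4=6+1=7
CMP r4, #12  (cmp 7,12)
BNE L0: taken
after LDR r5, [r6]: r5=M[208]=6
after OR r5, r5, #11: r5=6|11=15
after MUL r5, r5, #4: r5=15*4=60
after ADD r6, r6, #4: r6=208+4=212
after ADD r4, r4, #1: r4=7+1=8
CMP r4, #12  (cmp 8,12)
BNE L0: taken
after LDR r5, [r6]: r5=M[212]=23
after OR r5, r5, #11: r5=23|11=31
after MUL r5, r5, #4: r5=31*4=124
after ADD r6, r6, #4: r6=212+4=216
after ADD r4, r4, #1: r4=8+1=9
CMP r4, #12  (cmp 9,12)
BNE L0: taken
after LDR r5, [r6]: r5=M[216]=7
after OR r5, r5, #11: r5=7|11=15
after MUL r5, r5, #4: r5=15*4=60
after ADD r6, r6, #4: r6=216+4=220
after ADD r4, r4, #1: r4=9+1=10
CMP r4, #12  (cmp 10,12)
BNE L0: taken
after LDR r5, [r6]: r5=M[220]=-6
after OR r5, r5, #11: r5=(-6)|11=-5
after MUL r5, r5, #4: r5=(-5)*4=-20
after ADD r6, r6, #4: r6=220+4=224
after ADD r4, r4, #1: r4=10+1=11
CMP r4, #12  (cmp 11,12)
BNE L0: taken
after LDR r5, [r6]: r5=M[224]=-6
after OR r5, r5, #11: r5=(-6)|11=-5
after MUL r5, r5, #4: r5=(-5)*4=-20
after ADD r6, r6, #4: r6=224+4=228
after ADD r4, r4, #1: r4=11+1=12
CMP r4, #12  (cmp 12,12)
BNE L0: not taken
halt.
Total executed instructions: 53.

53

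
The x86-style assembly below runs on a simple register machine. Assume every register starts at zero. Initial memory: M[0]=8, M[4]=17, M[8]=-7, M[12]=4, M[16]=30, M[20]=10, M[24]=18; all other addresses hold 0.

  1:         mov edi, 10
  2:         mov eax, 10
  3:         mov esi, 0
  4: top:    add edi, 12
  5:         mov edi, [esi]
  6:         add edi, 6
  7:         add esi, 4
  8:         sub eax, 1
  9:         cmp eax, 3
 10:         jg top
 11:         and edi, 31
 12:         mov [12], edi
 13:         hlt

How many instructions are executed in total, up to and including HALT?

edi=10
eax=10
esi=0
edi=10+12=22
edi=M[0]=8
edi=8+6=14
esi=0+4=4
eax=10-1=9
cmp eax, 3  (cmp 9,3)
jg top: taken
edi=14+12=26
edi=M[4]=17
edi=17+6=23
esi=4+4=8
eax=9-1=8
cmp eax, 3  (cmp 8,3)
jg top: taken
edi=23+12=35
edi=M[8]=-7
edi=(-7)+6=-1
esi=8+4=12
eax=8-1=7
cmp eax, 3  (cmp 7,3)
jg top: taken
edi=(-1)+12=11
edi=M[12]=4
edi=4+6=10
esi=12+4=16
eax=7-1=6
cmp eax, 3  (cmp 6,3)
jg top: taken
edi=10+12=22
edi=M[16]=30
edi=30+6=36
esi=16+4=20
eax=6-1=5
cmp eax, 3  (cmp 5,3)
jg top: taken
edi=36+12=48
edi=M[20]=10
edi=10+6=16
esi=20+4=24
eax=5-1=4
cmp eax, 3  (cmp 4,3)
jg top: taken
edi=16+12=28
edi=M[24]=18
edi=18+6=24
esi=24+4=28
eax=4-1=3
cmp eax, 3  (cmp 3,3)
jg top: not taken
edi=24&31=24
mov [12], edi → M[12]=24
halt.
Total executed instructions: 55.

55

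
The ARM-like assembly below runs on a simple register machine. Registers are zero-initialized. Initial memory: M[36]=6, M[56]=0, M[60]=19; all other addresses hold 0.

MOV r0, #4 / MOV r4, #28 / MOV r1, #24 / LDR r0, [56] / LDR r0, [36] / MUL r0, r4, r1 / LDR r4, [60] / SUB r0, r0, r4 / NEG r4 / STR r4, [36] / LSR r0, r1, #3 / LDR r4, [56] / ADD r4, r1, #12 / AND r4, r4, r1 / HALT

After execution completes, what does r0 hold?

3

r0=4
r4=28
r1=24
r0=M[56]=0
r0=M[36]=6
r0=28*24=672
r4=M[60]=19
r0=672-19=653
r4=-(19)=-19
STR r4, [36] → M[36]=-19
r0=24>>3=3
r4=M[56]=0
r4=24+12=36
r4=36&24=0
halt.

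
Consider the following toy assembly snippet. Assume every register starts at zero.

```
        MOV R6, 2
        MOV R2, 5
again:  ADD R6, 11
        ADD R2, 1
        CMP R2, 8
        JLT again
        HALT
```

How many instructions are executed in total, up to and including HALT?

after MOV R6, 2: R6=2
after MOV R2, 5: R2=5
after ADD R6, 11: R6=2+11=13
after ADD R2, 1: R2=5+1=6
CMP R2, 8  (cmp 6,8)
JLT again: taken
after ADD R6, 11: R6=13+11=24
after ADD R2, 1: R2=6+1=7
CMP R2, 8  (cmp 7,8)
JLT again: taken
after ADD R6, 11: R6=24+11=35
after ADD R2, 1: R2=7+1=8
CMP R2, 8  (cmp 8,8)
JLT again: not taken
halt.
Total executed instructions: 15.

15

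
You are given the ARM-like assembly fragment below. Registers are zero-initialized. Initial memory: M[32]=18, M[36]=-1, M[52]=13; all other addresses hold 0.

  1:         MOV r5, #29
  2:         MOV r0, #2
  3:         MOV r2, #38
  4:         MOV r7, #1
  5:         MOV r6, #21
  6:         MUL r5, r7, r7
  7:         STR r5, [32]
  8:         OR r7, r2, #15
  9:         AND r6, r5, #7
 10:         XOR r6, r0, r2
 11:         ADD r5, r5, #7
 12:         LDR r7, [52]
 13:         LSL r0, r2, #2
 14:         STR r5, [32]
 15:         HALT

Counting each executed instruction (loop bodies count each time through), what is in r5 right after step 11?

after MOV r5, #29: r5=29
after MOV r0, #2: r0=2
after MOV r2, #38: r2=38
after MOV r7, #1: r7=1
after MOV r6, #21: r6=21
after MUL r5, r7, r7: r5=1*1=1
STR r5, [32] → M[32]=1
after OR r7, r2, #15: r7=38|15=47
after AND r6, r5, #7: r6=1&7=1
after XOR r6, r0, r2: r6=2^38=36
after ADD r5, r5, #7: r5=1+7=8
After step 11: r5 = 8.

8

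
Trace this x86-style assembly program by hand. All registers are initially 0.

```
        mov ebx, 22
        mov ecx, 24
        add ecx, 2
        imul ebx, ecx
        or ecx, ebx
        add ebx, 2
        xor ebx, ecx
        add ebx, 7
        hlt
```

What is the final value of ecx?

mov ebx, 22 → ebx=22
mov ecx, 24 → ecx=24
add ecx, 2 → ecx=24+2=26
imul ebx, ecx → ebx=22*26=572
or ecx, ebx → ecx=26|572=574
add ebx, 2 → ebx=572+2=574
xor ebx, ecx → ebx=574^574=0
add ebx, 7 → ebx=0+7=7
halt.

574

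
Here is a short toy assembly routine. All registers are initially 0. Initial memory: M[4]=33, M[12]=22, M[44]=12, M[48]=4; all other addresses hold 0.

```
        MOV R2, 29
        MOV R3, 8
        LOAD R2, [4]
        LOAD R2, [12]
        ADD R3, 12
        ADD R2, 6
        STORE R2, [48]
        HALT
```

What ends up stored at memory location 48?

R2=29
R3=8
R2=M[4]=33
R2=M[12]=22
R3=8+12=20
R2=22+6=28
STORE R2, [48] → M[48]=28
halt.

28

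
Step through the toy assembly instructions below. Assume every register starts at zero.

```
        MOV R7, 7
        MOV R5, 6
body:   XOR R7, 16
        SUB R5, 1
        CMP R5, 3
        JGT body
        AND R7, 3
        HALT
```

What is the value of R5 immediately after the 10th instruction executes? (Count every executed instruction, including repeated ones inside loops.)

MOV R7, 7 → R7=7
MOV R5, 6 → R5=6
XOR R7, 16 → R7=7^16=23
SUB R5, 1 → R5=6-1=5
CMP R5, 3  (cmp 5,3)
JGT body: taken
XOR R7, 16 → R7=23^16=7
SUB R5, 1 → R5=5-1=4
CMP R5, 3  (cmp 4,3)
JGT body: taken
After step 10: R5 = 4.

4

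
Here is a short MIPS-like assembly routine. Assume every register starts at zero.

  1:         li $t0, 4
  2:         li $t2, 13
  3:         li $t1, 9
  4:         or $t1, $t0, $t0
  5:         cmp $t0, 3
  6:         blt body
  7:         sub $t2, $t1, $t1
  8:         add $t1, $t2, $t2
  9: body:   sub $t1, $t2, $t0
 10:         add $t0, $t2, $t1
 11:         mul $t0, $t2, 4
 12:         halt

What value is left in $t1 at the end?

-4

$t0=4
$t2=13
$t1=9
$t1=4|4=4
cmp $t0, 3  (cmp 4,3)
blt body: not taken
$t2=4-4=0
$t1=0+0=0
$t1=0-4=-4
$t0=0+(-4)=-4
$t0=0*4=0
halt.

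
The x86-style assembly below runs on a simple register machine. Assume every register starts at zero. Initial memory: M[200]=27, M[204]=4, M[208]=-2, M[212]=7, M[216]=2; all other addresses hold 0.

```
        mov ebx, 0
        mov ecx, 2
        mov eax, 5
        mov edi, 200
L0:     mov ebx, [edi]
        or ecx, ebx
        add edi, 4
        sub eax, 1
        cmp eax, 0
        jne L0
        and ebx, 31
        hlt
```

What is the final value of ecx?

-1

after mov ebx, 0: ebx=0
after mov ecx, 2: ecx=2
after mov eax, 5: eax=5
after mov edi, 200: edi=200
after mov ebx, [edi]: ebx=M[200]=27
after or ecx, ebx: ecx=2|27=27
after add edi, 4: edi=200+4=204
after sub eax, 1: eax=5-1=4
cmp eax, 0  (cmp 4,0)
jne L0: taken
after mov ebx, [edi]: ebx=M[204]=4
after or ecx, ebx: ecx=27|4=31
after add edi, 4: edi=204+4=208
after sub eax, 1: eax=4-1=3
cmp eax, 0  (cmp 3,0)
jne L0: taken
after mov ebx, [edi]: ebx=M[208]=-2
after or ecx, ebx: ecx=31|(-2)=-1
after add edi, 4: edi=208+4=212
after sub eax, 1: eax=3-1=2
cmp eax, 0  (cmp 2,0)
jne L0: taken
after mov ebx, [edi]: ebx=M[212]=7
after or ecx, ebx: ecx=(-1)|7=-1
after add edi, 4: edi=212+4=216
after sub eax, 1: eax=2-1=1
cmp eax, 0  (cmp 1,0)
jne L0: taken
after mov ebx, [edi]: ebx=M[216]=2
after or ecx, ebx: ecx=(-1)|2=-1
after add edi, 4: edi=216+4=220
after sub eax, 1: eax=1-1=0
cmp eax, 0  (cmp 0,0)
jne L0: not taken
after and ebx, 31: ebx=2&31=2
halt.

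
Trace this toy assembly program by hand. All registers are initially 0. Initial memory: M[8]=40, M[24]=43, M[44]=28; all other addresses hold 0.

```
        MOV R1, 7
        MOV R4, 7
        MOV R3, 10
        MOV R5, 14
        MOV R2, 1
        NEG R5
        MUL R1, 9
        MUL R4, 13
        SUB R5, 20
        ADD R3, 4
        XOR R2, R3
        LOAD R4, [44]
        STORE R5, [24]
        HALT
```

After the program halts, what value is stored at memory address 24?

-34

R1=7
R4=7
R3=10
R5=14
R2=1
R5=-(14)=-14
R1=7*9=63
R4=7*13=91
R5=(-14)-20=-34
R3=10+4=14
R2=1^14=15
R4=M[44]=28
STORE R5, [24] → M[24]=-34
halt.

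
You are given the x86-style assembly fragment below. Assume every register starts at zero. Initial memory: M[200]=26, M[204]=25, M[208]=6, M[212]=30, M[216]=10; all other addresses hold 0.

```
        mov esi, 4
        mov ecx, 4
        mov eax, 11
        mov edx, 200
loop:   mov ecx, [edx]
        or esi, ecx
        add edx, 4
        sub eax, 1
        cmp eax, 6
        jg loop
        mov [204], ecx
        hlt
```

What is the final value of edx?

after mov esi, 4: esi=4
after mov ecx, 4: ecx=4
after mov eax, 11: eax=11
after mov edx, 200: edx=200
after mov ecx, [edx]: ecx=M[200]=26
after or esi, ecx: esi=4|26=30
after add edx, 4: edx=200+4=204
after sub eax, 1: eax=11-1=10
cmp eax, 6  (cmp 10,6)
jg loop: taken
after mov ecx, [edx]: ecx=M[204]=25
after or esi, ecx: esi=30|25=31
after add edx, 4: edx=204+4=208
after sub eax, 1: eax=10-1=9
cmp eax, 6  (cmp 9,6)
jg loop: taken
after mov ecx, [edx]: ecx=M[208]=6
after or esi, ecx: esi=31|6=31
after add edx, 4: edx=208+4=212
after sub eax, 1: eax=9-1=8
cmp eax, 6  (cmp 8,6)
jg loop: taken
after mov ecx, [edx]: ecx=M[212]=30
after or esi, ecx: esi=31|30=31
after add edx, 4: edx=212+4=216
after sub eax, 1: eax=8-1=7
cmp eax, 6  (cmp 7,6)
jg loop: taken
after mov ecx, [edx]: ecx=M[216]=10
after or esi, ecx: esi=31|10=31
after add edx, 4: edx=216+4=220
after sub eax, 1: eax=7-1=6
cmp eax, 6  (cmp 6,6)
jg loop: not taken
mov [204], ecx → M[204]=10
halt.

220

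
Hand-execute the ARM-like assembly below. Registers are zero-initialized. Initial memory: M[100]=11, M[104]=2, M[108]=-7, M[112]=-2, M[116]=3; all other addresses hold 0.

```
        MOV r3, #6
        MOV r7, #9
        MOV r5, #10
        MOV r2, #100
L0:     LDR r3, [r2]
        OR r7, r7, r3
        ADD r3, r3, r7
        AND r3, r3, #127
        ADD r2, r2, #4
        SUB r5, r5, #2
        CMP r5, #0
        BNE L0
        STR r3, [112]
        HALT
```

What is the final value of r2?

120

r3=6
r7=9
r5=10
r2=100
r3=M[100]=11
r7=9|11=11
r3=11+11=22
r3=22&127=22
r2=100+4=104
r5=10-2=8
CMP r5, #0  (cmp 8,0)
BNE L0: taken
r3=M[104]=2
r7=11|2=11
r3=2+11=13
r3=13&127=13
r2=104+4=108
r5=8-2=6
CMP r5, #0  (cmp 6,0)
BNE L0: taken
r3=M[108]=-7
r7=11|(-7)=-5
r3=(-7)+(-5)=-12
r3=(-12)&127=116
r2=108+4=112
r5=6-2=4
CMP r5, #0  (cmp 4,0)
BNE L0: taken
r3=M[112]=-2
r7=(-5)|(-2)=-1
r3=(-2)+(-1)=-3
r3=(-3)&127=125
r2=112+4=116
r5=4-2=2
CMP r5, #0  (cmp 2,0)
BNE L0: taken
r3=M[116]=3
r7=(-1)|3=-1
r3=3+(-1)=2
r3=2&127=2
r2=116+4=120
r5=2-2=0
CMP r5, #0  (cmp 0,0)
BNE L0: not taken
STR r3, [112] → M[112]=2
halt.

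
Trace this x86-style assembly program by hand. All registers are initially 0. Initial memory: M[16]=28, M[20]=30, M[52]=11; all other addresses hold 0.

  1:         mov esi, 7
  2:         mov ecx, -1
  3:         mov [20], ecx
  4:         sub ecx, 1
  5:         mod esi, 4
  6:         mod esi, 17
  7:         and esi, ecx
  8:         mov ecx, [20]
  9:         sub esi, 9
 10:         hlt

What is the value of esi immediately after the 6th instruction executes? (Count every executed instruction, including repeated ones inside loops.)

3

after mov esi, 7: esi=7
after mov ecx, -1: ecx=-1
mov [20], ecx → M[20]=-1
after sub ecx, 1: ecx=(-1)-1=-2
after mod esi, 4: esi=7%4=3
after mod esi, 17: esi=3%17=3
After step 6: esi = 3.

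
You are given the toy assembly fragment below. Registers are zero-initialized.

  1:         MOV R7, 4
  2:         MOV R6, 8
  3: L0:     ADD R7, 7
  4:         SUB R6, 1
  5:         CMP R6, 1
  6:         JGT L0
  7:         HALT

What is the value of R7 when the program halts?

R7=4
R6=8
R7=4+7=11
R6=8-1=7
CMP R6, 1  (cmp 7,1)
JGT L0: taken
R7=11+7=18
R6=7-1=6
CMP R6, 1  (cmp 6,1)
JGT L0: taken
R7=18+7=25
R6=6-1=5
CMP R6, 1  (cmp 5,1)
JGT L0: taken
R7=25+7=32
R6=5-1=4
CMP R6, 1  (cmp 4,1)
JGT L0: taken
R7=32+7=39
R6=4-1=3
CMP R6, 1  (cmp 3,1)
JGT L0: taken
R7=39+7=46
R6=3-1=2
CMP R6, 1  (cmp 2,1)
JGT L0: taken
R7=46+7=53
R6=2-1=1
CMP R6, 1  (cmp 1,1)
JGT L0: not taken
halt.

53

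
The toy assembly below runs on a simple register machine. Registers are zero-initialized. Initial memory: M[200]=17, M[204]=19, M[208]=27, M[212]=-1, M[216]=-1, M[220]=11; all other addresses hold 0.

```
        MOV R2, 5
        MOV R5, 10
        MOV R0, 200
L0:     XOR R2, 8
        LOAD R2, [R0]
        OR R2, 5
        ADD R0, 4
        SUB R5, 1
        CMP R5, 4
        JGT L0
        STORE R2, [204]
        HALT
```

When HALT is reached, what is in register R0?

MOV R2, 5 → R2=5
MOV R5, 10 → R5=10
MOV R0, 200 → R0=200
XOR R2, 8 → R2=5^8=13
LOAD R2, [R0] → R2=M[200]=17
OR R2, 5 → R2=17|5=21
ADD R0, 4 → R0=200+4=204
SUB R5, 1 → R5=10-1=9
CMP R5, 4  (cmp 9,4)
JGT L0: taken
XOR R2, 8 → R2=21^8=29
LOAD R2, [R0] → R2=M[204]=19
OR R2, 5 → R2=19|5=23
ADD R0, 4 → R0=204+4=208
SUB R5, 1 → R5=9-1=8
CMP R5, 4  (cmp 8,4)
JGT L0: taken
XOR R2, 8 → R2=23^8=31
LOAD R2, [R0] → R2=M[208]=27
OR R2, 5 → R2=27|5=31
ADD R0, 4 → R0=208+4=212
SUB R5, 1 → R5=8-1=7
CMP R5, 4  (cmp 7,4)
JGT L0: taken
XOR R2, 8 → R2=31^8=23
LOAD R2, [R0] → R2=M[212]=-1
OR R2, 5 → R2=(-1)|5=-1
ADD R0, 4 → R0=212+4=216
SUB R5, 1 → R5=7-1=6
CMP R5, 4  (cmp 6,4)
JGT L0: taken
XOR R2, 8 → R2=(-1)^8=-9
LOAD R2, [R0] → R2=M[216]=-1
OR R2, 5 → R2=(-1)|5=-1
ADD R0, 4 → R0=216+4=220
SUB R5, 1 → R5=6-1=5
CMP R5, 4  (cmp 5,4)
JGT L0: taken
XOR R2, 8 → R2=(-1)^8=-9
LOAD R2, [R0] → R2=M[220]=11
OR R2, 5 → R2=11|5=15
ADD R0, 4 → R0=220+4=224
SUB R5, 1 → R5=5-1=4
CMP R5, 4  (cmp 4,4)
JGT L0: not taken
STORE R2, [204] → M[204]=15
halt.

224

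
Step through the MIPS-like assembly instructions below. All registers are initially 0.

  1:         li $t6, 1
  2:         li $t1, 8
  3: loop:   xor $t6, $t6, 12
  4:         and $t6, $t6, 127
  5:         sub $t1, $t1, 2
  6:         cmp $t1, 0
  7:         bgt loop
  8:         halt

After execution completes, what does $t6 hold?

after li $t6, 1: $t6=1
after li $t1, 8: $t1=8
after xor $t6, $t6, 12: $t6=1^12=13
after and $t6, $t6, 127: $t6=13&127=13
after sub $t1, $t1, 2: $t1=8-2=6
cmp $t1, 0  (cmp 6,0)
bgt loop: taken
after xor $t6, $t6, 12: $t6=13^12=1
after and $t6, $t6, 127: $t6=1&127=1
after sub $t1, $t1, 2: $t1=6-2=4
cmp $t1, 0  (cmp 4,0)
bgt loop: taken
after xor $t6, $t6, 12: $t6=1^12=13
after and $t6, $t6, 127: $t6=13&127=13
after sub $t1, $t1, 2: $t1=4-2=2
cmp $t1, 0  (cmp 2,0)
bgt loop: taken
after xor $t6, $t6, 12: $t6=13^12=1
after and $t6, $t6, 127: $t6=1&127=1
after sub $t1, $t1, 2: $t1=2-2=0
cmp $t1, 0  (cmp 0,0)
bgt loop: not taken
halt.

1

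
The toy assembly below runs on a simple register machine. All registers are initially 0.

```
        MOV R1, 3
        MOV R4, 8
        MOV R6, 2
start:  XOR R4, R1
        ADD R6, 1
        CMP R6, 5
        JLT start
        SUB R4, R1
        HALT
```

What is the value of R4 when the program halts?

8

after MOV R1, 3: R1=3
after MOV R4, 8: R4=8
after MOV R6, 2: R6=2
after XOR R4, R1: R4=8^3=11
after ADD R6, 1: R6=2+1=3
CMP R6, 5  (cmp 3,5)
JLT start: taken
after XOR R4, R1: R4=11^3=8
after ADD R6, 1: R6=3+1=4
CMP R6, 5  (cmp 4,5)
JLT start: taken
after XOR R4, R1: R4=8^3=11
after ADD R6, 1: R6=4+1=5
CMP R6, 5  (cmp 5,5)
JLT start: not taken
after SUB R4, R1: R4=11-3=8
halt.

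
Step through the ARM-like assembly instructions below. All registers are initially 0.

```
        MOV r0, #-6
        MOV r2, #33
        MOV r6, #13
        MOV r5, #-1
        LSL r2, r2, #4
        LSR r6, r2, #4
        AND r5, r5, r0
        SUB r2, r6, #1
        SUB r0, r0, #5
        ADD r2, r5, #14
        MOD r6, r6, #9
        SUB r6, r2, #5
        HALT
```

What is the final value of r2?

8

after MOV r0, #-6: r0=-6
after MOV r2, #33: r2=33
after MOV r6, #13: r6=13
after MOV r5, #-1: r5=-1
after LSL r2, r2, #4: r2=33<<4=528
after LSR r6, r2, #4: r6=528>>4=33
after AND r5, r5, r0: r5=(-1)&(-6)=-6
after SUB r2, r6, #1: r2=33-1=32
after SUB r0, r0, #5: r0=(-6)-5=-11
after ADD r2, r5, #14: r2=(-6)+14=8
after MOD r6, r6, #9: r6=33%9=6
after SUB r6, r2, #5: r6=8-5=3
halt.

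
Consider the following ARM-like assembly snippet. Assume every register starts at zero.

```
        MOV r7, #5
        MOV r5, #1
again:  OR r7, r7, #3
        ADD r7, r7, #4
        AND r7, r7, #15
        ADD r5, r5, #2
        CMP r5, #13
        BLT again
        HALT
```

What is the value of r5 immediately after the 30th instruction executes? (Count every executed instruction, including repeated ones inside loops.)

11

r7=5
r5=1
r7=5|3=7
r7=7+4=11
r7=11&15=11
r5=1+2=3
CMP r5, #13  (cmp 3,13)
BLT again: taken
r7=11|3=11
r7=11+4=15
r7=15&15=15
r5=3+2=5
CMP r5, #13  (cmp 5,13)
BLT again: taken
r7=15|3=15
r7=15+4=19
r7=19&15=3
r5=5+2=7
CMP r5, #13  (cmp 7,13)
BLT again: taken
r7=3|3=3
r7=3+4=7
r7=7&15=7
r5=7+2=9
CMP r5, #13  (cmp 9,13)
BLT again: taken
r7=7|3=7
r7=7+4=11
r7=11&15=11
r5=9+2=11
After step 30: r5 = 11.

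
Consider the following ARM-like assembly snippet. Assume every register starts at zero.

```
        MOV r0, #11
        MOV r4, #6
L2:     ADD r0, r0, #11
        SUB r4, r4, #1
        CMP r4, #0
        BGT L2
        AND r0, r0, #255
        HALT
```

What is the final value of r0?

r0=11
r4=6
r0=11+11=22
r4=6-1=5
CMP r4, #0  (cmp 5,0)
BGT L2: taken
r0=22+11=33
r4=5-1=4
CMP r4, #0  (cmp 4,0)
BGT L2: taken
r0=33+11=44
r4=4-1=3
CMP r4, #0  (cmp 3,0)
BGT L2: taken
r0=44+11=55
r4=3-1=2
CMP r4, #0  (cmp 2,0)
BGT L2: taken
r0=55+11=66
r4=2-1=1
CMP r4, #0  (cmp 1,0)
BGT L2: taken
r0=66+11=77
r4=1-1=0
CMP r4, #0  (cmp 0,0)
BGT L2: not taken
r0=77&255=77
halt.

77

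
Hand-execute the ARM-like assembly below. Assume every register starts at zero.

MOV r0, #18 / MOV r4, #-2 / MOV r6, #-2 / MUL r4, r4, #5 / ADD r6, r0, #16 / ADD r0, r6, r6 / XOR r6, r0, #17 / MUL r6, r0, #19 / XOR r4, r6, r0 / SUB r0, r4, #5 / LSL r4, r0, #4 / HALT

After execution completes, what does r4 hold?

21552

after MOV r0, #18: r0=18
after MOV r4, #-2: r4=-2
after MOV r6, #-2: r6=-2
after MUL r4, r4, #5: r4=(-2)*5=-10
after ADD r6, r0, #16: r6=18+16=34
after ADD r0, r6, r6: r0=34+34=68
after XOR r6, r0, #17: r6=68^17=85
after MUL r6, r0, #19: r6=68*19=1292
after XOR r4, r6, r0: r4=1292^68=1352
after SUB r0, r4, #5: r0=1352-5=1347
after LSL r4, r0, #4: r4=1347<<4=21552
halt.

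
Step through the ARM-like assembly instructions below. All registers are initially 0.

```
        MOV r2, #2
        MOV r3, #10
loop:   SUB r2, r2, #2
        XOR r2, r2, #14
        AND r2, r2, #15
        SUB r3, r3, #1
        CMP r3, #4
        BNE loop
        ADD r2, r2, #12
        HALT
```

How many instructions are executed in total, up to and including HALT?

40

r2=2
r3=10
r2=2-2=0
r2=0^14=14
r2=14&15=14
r3=10-1=9
CMP r3, #4  (cmp 9,4)
BNE loop: taken
r2=14-2=12
r2=12^14=2
r2=2&15=2
r3=9-1=8
CMP r3, #4  (cmp 8,4)
BNE loop: taken
r2=2-2=0
r2=0^14=14
r2=14&15=14
r3=8-1=7
CMP r3, #4  (cmp 7,4)
BNE loop: taken
r2=14-2=12
r2=12^14=2
r2=2&15=2
r3=7-1=6
CMP r3, #4  (cmp 6,4)
BNE loop: taken
r2=2-2=0
r2=0^14=14
r2=14&15=14
r3=6-1=5
CMP r3, #4  (cmp 5,4)
BNE loop: taken
r2=14-2=12
r2=12^14=2
r2=2&15=2
r3=5-1=4
CMP r3, #4  (cmp 4,4)
BNE loop: not taken
r2=2+12=14
halt.
Total executed instructions: 40.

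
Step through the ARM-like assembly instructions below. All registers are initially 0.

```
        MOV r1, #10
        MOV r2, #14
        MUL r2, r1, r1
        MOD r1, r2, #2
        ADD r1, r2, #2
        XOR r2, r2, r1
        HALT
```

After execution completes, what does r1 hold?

r1=10
r2=14
r2=10*10=100
r1=100%2=0
r1=100+2=102
r2=100^102=2
halt.

102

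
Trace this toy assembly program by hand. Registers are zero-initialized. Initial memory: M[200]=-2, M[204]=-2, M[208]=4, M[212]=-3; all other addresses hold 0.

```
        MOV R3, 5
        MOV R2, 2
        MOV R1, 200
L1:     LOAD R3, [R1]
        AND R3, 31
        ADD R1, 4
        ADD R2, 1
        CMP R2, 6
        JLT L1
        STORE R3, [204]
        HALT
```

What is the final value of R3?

29

after MOV R3, 5: R3=5
after MOV R2, 2: R2=2
after MOV R1, 200: R1=200
after LOAD R3, [R1]: R3=M[200]=-2
after AND R3, 31: R3=(-2)&31=30
after ADD R1, 4: R1=200+4=204
after ADD R2, 1: R2=2+1=3
CMP R2, 6  (cmp 3,6)
JLT L1: taken
after LOAD R3, [R1]: R3=M[204]=-2
after AND R3, 31: R3=(-2)&31=30
after ADD R1, 4: R1=204+4=208
after ADD R2, 1: R2=3+1=4
CMP R2, 6  (cmp 4,6)
JLT L1: taken
after LOAD R3, [R1]: R3=M[208]=4
after AND R3, 31: R3=4&31=4
after ADD R1, 4: R1=208+4=212
after ADD R2, 1: R2=4+1=5
CMP R2, 6  (cmp 5,6)
JLT L1: taken
after LOAD R3, [R1]: R3=M[212]=-3
after AND R3, 31: R3=(-3)&31=29
after ADD R1, 4: R1=212+4=216
after ADD R2, 1: R2=5+1=6
CMP R2, 6  (cmp 6,6)
JLT L1: not taken
STORE R3, [204] → M[204]=29
halt.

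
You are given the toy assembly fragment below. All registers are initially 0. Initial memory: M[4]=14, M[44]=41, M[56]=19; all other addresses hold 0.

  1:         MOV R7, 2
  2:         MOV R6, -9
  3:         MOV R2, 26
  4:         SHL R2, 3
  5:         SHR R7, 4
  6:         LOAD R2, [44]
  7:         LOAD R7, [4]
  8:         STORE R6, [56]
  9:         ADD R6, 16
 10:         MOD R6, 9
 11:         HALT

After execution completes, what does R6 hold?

7

R7=2
R6=-9
R2=26
R2=26<<3=208
R7=2>>4=0
R2=M[44]=41
R7=M[4]=14
STORE R6, [56] → M[56]=-9
R6=(-9)+16=7
R6=7%9=7
halt.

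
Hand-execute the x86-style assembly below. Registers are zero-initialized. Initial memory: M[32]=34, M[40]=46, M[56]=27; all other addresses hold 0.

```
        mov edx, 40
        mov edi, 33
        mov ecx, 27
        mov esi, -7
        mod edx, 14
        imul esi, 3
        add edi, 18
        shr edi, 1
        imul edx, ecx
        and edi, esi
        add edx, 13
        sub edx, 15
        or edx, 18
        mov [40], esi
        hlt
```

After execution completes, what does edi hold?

9

after mov edx, 40: edx=40
after mov edi, 33: edi=33
after mov ecx, 27: ecx=27
after mov esi, -7: esi=-7
after mod edx, 14: edx=40%14=12
after imul esi, 3: esi=(-7)*3=-21
after add edi, 18: edi=33+18=51
after shr edi, 1: edi=51>>1=25
after imul edx, ecx: edx=12*27=324
after and edi, esi: edi=25&(-21)=9
after add edx, 13: edx=324+13=337
after sub edx, 15: edx=337-15=322
after or edx, 18: edx=322|18=338
mov [40], esi → M[40]=-21
halt.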